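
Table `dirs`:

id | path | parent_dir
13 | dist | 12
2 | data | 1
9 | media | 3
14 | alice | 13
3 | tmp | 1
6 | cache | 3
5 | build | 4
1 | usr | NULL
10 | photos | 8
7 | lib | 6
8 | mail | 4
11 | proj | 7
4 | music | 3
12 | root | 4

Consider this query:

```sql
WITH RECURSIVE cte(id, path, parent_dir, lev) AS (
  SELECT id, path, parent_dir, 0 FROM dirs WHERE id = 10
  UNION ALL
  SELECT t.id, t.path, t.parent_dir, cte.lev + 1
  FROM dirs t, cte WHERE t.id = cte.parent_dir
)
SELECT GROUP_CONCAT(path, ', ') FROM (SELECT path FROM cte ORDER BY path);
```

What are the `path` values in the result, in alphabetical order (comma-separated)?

mail, music, photos, tmp, usr

Base: id=10 (photos), parent_dir=8, lev 0.
Iteration 1: join on id=8 -> mail (id 8, parent_dir=4, lev 1).
Iteration 2: join on id=4 -> music (id 4, parent_dir=3, lev 2).
Iteration 3: join on id=3 -> tmp (id 3, parent_dir=1, lev 3).
Iteration 4: join on id=1 -> usr (id 1, parent_dir=NULL, lev 4).
Iteration 5: parent_dir is NULL; no match; recursion stops.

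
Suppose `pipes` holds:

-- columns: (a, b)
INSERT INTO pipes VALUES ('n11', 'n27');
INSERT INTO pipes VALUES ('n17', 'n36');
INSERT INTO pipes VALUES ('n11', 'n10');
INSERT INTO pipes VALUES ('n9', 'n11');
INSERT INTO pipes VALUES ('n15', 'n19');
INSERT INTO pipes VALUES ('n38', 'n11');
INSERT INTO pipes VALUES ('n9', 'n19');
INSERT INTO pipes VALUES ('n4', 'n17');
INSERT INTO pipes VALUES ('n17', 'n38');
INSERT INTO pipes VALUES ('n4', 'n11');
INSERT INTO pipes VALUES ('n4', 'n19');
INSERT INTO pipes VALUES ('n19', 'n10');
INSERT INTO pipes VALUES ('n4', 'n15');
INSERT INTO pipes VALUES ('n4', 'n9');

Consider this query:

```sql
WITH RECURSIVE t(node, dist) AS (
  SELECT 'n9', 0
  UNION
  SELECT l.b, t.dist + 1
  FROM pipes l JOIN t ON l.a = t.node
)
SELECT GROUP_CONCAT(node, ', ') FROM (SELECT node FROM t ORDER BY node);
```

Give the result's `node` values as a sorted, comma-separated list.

n10, n11, n19, n27, n9

Base: (n9, dist=0).
Iteration 1: edges from {n9} -> (n11, dist=1), (n19, dist=1).
Iteration 2: edges from {n11,n19} -> (n10, dist=2), (n27, dist=2). [UNION drops 1 duplicate row(s)]
Iteration 3: no outgoing edges from {n10,n27}; recursion stops.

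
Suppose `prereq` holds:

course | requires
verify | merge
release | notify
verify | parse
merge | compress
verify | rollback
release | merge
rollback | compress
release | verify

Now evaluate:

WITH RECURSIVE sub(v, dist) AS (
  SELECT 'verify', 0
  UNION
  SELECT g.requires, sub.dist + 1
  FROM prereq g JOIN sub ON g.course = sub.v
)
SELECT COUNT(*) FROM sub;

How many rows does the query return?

Base: (verify, dist=0).
Iteration 1: edges from {verify} -> (merge, dist=1), (parse, dist=1), (rollback, dist=1).
Iteration 2: edges from {merge,parse,rollback} -> (compress, dist=2). [UNION drops 1 duplicate row(s)]
Iteration 3: no outgoing edges from {compress}; recursion stops.
Total rows emitted: 5.

5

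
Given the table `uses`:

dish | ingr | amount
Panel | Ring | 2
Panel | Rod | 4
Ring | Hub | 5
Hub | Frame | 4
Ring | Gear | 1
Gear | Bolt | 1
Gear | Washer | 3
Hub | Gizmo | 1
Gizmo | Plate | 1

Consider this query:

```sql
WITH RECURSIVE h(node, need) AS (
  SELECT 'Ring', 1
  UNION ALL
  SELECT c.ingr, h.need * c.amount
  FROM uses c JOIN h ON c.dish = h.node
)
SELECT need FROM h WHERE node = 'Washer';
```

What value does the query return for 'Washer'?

3

Base: (Ring, need=1).
Iteration 1: components of {Ring} -> Gear = 1*1 = 1, Hub = 1*5 = 5.
Iteration 2: components of {Gear,Hub} -> Bolt = 1*1 = 1, Frame = 5*4 = 20, Gizmo = 5*1 = 5, Washer = 1*3 = 3.
Iteration 3: components of {Bolt,Frame,Gizmo,Washer} -> Plate = 5*1 = 5.
Iteration 4: no further components; recursion stops.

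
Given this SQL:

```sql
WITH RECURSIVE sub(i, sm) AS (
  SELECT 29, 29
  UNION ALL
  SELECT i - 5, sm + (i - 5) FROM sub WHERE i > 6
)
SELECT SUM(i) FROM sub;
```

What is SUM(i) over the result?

Base: i=29, sm=29.
Iteration 1: 29 > 6 holds -> i = 29 - 5 = 24, sm = 29 + 24 = 53.
Iteration 2: 24 > 6 holds -> i = 24 - 5 = 19, sm = 53 + 19 = 72.
Iteration 3: 19 > 6 holds -> i = 19 - 5 = 14, sm = 72 + 14 = 86.
Iteration 4: 14 > 6 holds -> i = 14 - 5 = 9, sm = 86 + 9 = 95.
Iteration 5: 9 > 6 holds -> i = 9 - 5 = 4, sm = 95 + 4 = 99.
Iteration 6: 4 > 6 fails; recursion stops.
SUM(i) = 29 + 24 + 19 + 14 + 9 + 4 = 99.

99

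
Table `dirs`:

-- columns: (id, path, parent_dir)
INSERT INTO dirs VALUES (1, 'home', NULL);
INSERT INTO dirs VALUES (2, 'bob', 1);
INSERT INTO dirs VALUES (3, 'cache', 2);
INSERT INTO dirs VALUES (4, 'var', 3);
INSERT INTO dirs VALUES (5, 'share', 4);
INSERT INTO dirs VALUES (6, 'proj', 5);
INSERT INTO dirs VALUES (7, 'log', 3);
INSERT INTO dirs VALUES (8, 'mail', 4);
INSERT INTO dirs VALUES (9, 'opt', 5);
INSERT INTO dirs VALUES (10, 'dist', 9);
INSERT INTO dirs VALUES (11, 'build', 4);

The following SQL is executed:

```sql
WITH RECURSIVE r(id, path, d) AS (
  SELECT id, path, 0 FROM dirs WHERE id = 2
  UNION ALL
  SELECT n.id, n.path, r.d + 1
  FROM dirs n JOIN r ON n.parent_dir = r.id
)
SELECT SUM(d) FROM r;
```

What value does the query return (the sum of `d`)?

Base: id=2 (bob) at d 0.
Iteration 1: rows with parent_dir in {2} -> cache (id 3, d 1).
Iteration 2: rows with parent_dir in {3} -> var (id 4, d 2), log (id 7, d 2).
Iteration 3: rows with parent_dir in {4,7} -> share (id 5, d 3), mail (id 8, d 3), build (id 11, d 3).
Iteration 4: rows with parent_dir in {5,8,11} -> proj (id 6, d 4), opt (id 9, d 4).
Iteration 5: rows with parent_dir in {6,9} -> dist (id 10, d 5).
Iteration 6: no rows with parent_dir in {10}; recursion stops.
SUM(d) = 0 + 1 + 2 + 2 + 3 + 3 + 3 + 4 + 4 + 5 = 27.

27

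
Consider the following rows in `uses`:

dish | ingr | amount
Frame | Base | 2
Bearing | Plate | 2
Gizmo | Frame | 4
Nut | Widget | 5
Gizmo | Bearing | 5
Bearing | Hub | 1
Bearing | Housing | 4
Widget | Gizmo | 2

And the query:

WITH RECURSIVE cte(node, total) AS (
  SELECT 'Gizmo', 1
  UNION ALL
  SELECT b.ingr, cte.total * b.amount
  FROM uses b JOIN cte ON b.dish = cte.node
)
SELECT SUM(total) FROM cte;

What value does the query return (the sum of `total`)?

53

Base: (Gizmo, total=1).
Iteration 1: components of {Gizmo} -> Bearing = 1*5 = 5, Frame = 1*4 = 4.
Iteration 2: components of {Bearing,Frame} -> Base = 4*2 = 8, Housing = 5*4 = 20, Hub = 5*1 = 5, Plate = 5*2 = 10.
Iteration 3: no further components; recursion stops.
SUM(total) = 1 + 4 + 5 + 8 + 5 + 20 + 10 = 53.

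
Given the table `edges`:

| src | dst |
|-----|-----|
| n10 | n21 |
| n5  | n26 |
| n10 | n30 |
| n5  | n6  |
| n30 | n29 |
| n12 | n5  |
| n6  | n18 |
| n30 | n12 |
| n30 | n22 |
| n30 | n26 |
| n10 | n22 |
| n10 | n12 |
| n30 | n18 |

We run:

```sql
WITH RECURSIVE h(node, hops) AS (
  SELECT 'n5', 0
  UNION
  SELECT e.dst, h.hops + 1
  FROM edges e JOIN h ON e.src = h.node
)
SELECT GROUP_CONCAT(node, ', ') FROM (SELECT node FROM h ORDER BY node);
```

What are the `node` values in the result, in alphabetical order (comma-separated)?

Base: (n5, hops=0).
Iteration 1: edges from {n5} -> (n26, hops=1), (n6, hops=1).
Iteration 2: edges from {n26,n6} -> (n18, hops=2).
Iteration 3: no outgoing edges from {n18}; recursion stops.

n18, n26, n5, n6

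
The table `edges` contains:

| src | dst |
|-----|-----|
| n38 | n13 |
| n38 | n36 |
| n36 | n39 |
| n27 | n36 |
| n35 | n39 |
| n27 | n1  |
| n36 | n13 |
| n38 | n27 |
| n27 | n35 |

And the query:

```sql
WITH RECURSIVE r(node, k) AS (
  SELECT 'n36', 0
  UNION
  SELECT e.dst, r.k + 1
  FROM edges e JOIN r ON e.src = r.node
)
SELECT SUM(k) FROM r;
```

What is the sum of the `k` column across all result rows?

2

Base: (n36, k=0).
Iteration 1: edges from {n36} -> (n13, k=1), (n39, k=1).
Iteration 2: no outgoing edges from {n13,n39}; recursion stops.
SUM(k) = 0 + 1 + 1 = 2.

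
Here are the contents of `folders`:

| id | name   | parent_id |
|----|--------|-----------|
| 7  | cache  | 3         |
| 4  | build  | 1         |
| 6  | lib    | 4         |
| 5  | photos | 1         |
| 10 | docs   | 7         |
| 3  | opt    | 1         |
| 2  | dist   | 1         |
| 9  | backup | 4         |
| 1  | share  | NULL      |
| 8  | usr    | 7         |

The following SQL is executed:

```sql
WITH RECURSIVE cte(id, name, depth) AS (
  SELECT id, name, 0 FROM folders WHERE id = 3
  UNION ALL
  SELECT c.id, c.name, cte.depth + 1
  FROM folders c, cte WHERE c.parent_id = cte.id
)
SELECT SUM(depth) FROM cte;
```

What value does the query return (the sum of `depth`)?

Base: id=3 (opt) at depth 0.
Iteration 1: rows with parent_id in {3} -> cache (id 7, depth 1).
Iteration 2: rows with parent_id in {7} -> usr (id 8, depth 2), docs (id 10, depth 2).
Iteration 3: no rows with parent_id in {8,10}; recursion stops.
SUM(depth) = 0 + 1 + 2 + 2 = 5.

5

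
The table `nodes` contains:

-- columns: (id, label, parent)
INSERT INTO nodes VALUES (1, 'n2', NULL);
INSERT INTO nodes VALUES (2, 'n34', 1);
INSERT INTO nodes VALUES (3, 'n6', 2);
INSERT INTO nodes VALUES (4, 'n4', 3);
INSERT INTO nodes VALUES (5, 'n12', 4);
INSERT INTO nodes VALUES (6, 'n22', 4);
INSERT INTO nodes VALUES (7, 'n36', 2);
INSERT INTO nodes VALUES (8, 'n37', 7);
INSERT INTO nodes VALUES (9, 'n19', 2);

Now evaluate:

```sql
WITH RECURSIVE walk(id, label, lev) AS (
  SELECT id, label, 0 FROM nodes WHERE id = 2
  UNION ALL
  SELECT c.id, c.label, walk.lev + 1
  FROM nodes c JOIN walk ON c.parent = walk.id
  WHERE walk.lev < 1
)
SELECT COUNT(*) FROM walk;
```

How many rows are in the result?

Base: id=2 (n34) at lev 0.
Iteration 1: rows with parent in {2} -> n6 (id 3, lev 1), n36 (id 7, lev 1), n19 (id 9, lev 1).
Iteration 2: lev < 1 fails for all current rows; recursion stops.
Total rows emitted: 4.

4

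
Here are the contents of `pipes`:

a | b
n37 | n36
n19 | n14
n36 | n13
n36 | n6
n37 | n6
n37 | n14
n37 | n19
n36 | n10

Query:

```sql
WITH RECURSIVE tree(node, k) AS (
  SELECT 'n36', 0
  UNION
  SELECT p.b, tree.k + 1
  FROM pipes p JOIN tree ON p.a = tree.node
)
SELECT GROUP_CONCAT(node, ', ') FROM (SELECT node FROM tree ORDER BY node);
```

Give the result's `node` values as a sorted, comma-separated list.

Base: (n36, k=0).
Iteration 1: edges from {n36} -> (n10, k=1), (n13, k=1), (n6, k=1).
Iteration 2: no outgoing edges from {n10,n13,n6}; recursion stops.

n10, n13, n36, n6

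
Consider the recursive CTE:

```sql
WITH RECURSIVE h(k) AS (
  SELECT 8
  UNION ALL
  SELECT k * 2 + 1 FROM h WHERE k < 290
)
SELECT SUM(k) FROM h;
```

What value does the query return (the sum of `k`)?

Base: k=8.
Iteration 1: 8 < 290 holds -> k = 8 * 2 + 1 = 17.
Iteration 2: 17 < 290 holds -> k = 17 * 2 + 1 = 35.
Iteration 3: 35 < 290 holds -> k = 35 * 2 + 1 = 71.
Iteration 4: 71 < 290 holds -> k = 71 * 2 + 1 = 143.
Iteration 5: 143 < 290 holds -> k = 143 * 2 + 1 = 287.
Iteration 6: 287 < 290 holds -> k = 287 * 2 + 1 = 575.
Iteration 7: 575 < 290 fails; recursion stops.
SUM(k) = 8 + 17 + 35 + 71 + 143 + 287 + 575 = 1136.

1136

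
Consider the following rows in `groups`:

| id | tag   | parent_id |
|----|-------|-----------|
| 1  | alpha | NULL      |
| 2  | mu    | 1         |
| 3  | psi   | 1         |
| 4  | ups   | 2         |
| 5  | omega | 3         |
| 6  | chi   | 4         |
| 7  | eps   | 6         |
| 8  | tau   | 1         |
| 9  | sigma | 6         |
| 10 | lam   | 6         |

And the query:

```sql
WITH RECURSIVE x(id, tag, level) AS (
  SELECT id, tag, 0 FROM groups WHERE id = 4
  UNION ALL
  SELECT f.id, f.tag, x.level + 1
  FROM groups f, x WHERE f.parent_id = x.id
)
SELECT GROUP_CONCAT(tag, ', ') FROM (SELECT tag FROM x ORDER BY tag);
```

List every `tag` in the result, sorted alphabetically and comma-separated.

Base: id=4 (ups) at level 0.
Iteration 1: rows with parent_id in {4} -> chi (id 6, level 1).
Iteration 2: rows with parent_id in {6} -> eps (id 7, level 2), sigma (id 9, level 2), lam (id 10, level 2).
Iteration 3: no rows with parent_id in {7,9,10}; recursion stops.

chi, eps, lam, sigma, ups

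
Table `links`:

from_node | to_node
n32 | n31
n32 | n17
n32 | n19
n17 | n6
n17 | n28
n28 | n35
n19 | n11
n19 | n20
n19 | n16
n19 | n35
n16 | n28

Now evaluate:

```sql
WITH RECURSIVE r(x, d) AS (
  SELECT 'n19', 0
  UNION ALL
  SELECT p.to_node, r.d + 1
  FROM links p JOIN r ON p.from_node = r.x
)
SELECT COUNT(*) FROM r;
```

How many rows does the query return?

Base: (n19, d=0).
Iteration 1: edges from {n19} -> (n11, d=1), (n16, d=1), (n20, d=1), (n35, d=1).
Iteration 2: edges from {n11,n16,n20,n35} -> (n28, d=2).
Iteration 3: edges from {n28} -> (n35, d=3).
Iteration 4: no outgoing edges from {n35}; recursion stops.
Total rows emitted: 7.

7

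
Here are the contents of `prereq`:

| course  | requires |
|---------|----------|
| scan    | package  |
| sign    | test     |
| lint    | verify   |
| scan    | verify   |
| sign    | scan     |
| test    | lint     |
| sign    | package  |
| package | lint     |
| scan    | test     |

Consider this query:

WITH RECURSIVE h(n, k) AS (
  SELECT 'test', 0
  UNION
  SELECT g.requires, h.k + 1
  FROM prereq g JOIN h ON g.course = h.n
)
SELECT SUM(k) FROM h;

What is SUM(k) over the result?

3

Base: (test, k=0).
Iteration 1: edges from {test} -> (lint, k=1).
Iteration 2: edges from {lint} -> (verify, k=2).
Iteration 3: no outgoing edges from {verify}; recursion stops.
SUM(k) = 0 + 1 + 2 = 3.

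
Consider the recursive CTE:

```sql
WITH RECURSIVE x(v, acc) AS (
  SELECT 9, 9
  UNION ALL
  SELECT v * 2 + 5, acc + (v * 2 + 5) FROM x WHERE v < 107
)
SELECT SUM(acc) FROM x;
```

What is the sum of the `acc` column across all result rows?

314

Base: v=9, acc=9.
Iteration 1: 9 < 107 holds -> v = 9 * 2 + 5 = 23, acc = 9 + 23 = 32.
Iteration 2: 23 < 107 holds -> v = 23 * 2 + 5 = 51, acc = 32 + 51 = 83.
Iteration 3: 51 < 107 holds -> v = 51 * 2 + 5 = 107, acc = 83 + 107 = 190.
Iteration 4: 107 < 107 fails; recursion stops.
SUM(acc) = 9 + 32 + 83 + 190 = 314.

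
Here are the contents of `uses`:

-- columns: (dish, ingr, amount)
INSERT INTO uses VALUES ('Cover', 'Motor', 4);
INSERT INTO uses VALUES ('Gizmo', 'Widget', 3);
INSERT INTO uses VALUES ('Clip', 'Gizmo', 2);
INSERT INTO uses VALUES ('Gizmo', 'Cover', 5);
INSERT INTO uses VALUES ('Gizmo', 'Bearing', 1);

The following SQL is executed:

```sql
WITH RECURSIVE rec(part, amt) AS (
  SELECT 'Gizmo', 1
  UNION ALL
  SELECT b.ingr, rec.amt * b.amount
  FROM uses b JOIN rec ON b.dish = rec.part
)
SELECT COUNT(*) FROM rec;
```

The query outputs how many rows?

5

Base: (Gizmo, amt=1).
Iteration 1: components of {Gizmo} -> Bearing = 1*1 = 1, Cover = 1*5 = 5, Widget = 1*3 = 3.
Iteration 2: components of {Bearing,Cover,Widget} -> Motor = 5*4 = 20.
Iteration 3: no further components; recursion stops.
Total rows emitted: 5.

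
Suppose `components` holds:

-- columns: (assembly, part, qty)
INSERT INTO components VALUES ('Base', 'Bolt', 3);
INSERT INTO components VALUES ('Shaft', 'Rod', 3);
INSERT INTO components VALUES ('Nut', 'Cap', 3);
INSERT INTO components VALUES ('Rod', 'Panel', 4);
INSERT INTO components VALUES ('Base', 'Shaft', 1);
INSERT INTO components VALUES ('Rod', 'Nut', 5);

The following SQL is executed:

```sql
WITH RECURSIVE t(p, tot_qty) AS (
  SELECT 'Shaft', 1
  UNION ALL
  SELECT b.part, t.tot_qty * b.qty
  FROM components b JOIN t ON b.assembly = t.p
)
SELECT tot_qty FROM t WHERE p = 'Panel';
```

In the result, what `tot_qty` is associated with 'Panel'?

Base: (Shaft, tot_qty=1).
Iteration 1: components of {Shaft} -> Rod = 1*3 = 3.
Iteration 2: components of {Rod} -> Nut = 3*5 = 15, Panel = 3*4 = 12.
Iteration 3: components of {Nut,Panel} -> Cap = 15*3 = 45.
Iteration 4: no further components; recursion stops.

12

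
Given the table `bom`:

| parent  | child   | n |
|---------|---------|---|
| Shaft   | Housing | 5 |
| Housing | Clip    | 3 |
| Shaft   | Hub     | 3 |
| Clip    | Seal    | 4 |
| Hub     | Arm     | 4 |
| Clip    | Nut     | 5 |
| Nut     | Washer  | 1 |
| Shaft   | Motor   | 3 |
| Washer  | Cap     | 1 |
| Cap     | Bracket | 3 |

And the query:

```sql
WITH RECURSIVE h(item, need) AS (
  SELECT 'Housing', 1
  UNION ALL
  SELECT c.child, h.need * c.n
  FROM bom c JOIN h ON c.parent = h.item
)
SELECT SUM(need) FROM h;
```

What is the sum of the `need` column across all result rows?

Base: (Housing, need=1).
Iteration 1: components of {Housing} -> Clip = 1*3 = 3.
Iteration 2: components of {Clip} -> Nut = 3*5 = 15, Seal = 3*4 = 12.
Iteration 3: components of {Nut,Seal} -> Washer = 15*1 = 15.
Iteration 4: components of {Washer} -> Cap = 15*1 = 15.
Iteration 5: components of {Cap} -> Bracket = 15*3 = 45.
Iteration 6: no further components; recursion stops.
SUM(need) = 1 + 3 + 12 + 15 + 15 + 15 + 45 = 106.

106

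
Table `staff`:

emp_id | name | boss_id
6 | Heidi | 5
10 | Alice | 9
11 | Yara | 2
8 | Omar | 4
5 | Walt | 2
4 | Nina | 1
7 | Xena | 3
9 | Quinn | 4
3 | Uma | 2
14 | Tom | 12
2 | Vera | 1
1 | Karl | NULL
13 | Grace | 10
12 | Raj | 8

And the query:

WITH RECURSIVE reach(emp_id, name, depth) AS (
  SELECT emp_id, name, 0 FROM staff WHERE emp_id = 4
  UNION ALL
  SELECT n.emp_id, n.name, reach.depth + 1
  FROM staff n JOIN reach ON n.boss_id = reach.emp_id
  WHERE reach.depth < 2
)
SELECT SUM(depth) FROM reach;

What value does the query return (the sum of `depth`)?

Base: emp_id=4 (Nina) at depth 0.
Iteration 1: rows with boss_id in {4} -> Omar (id 8, depth 1), Quinn (id 9, depth 1).
Iteration 2: rows with boss_id in {8,9} -> Alice (id 10, depth 2), Raj (id 12, depth 2).
Iteration 3: depth < 2 fails for all current rows; recursion stops.
SUM(depth) = 0 + 1 + 1 + 2 + 2 = 6.

6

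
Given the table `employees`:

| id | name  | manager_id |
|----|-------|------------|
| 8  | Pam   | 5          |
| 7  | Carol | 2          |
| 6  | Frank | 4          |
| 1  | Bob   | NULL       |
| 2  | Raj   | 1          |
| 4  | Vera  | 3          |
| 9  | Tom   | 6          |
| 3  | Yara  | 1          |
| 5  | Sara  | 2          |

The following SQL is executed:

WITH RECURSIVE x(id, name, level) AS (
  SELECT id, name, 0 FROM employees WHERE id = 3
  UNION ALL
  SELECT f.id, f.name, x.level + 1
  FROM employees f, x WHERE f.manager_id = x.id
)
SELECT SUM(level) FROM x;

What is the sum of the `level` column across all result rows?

6

Base: id=3 (Yara) at level 0.
Iteration 1: rows with manager_id in {3} -> Vera (id 4, level 1).
Iteration 2: rows with manager_id in {4} -> Frank (id 6, level 2).
Iteration 3: rows with manager_id in {6} -> Tom (id 9, level 3).
Iteration 4: no rows with manager_id in {9}; recursion stops.
SUM(level) = 0 + 1 + 2 + 3 = 6.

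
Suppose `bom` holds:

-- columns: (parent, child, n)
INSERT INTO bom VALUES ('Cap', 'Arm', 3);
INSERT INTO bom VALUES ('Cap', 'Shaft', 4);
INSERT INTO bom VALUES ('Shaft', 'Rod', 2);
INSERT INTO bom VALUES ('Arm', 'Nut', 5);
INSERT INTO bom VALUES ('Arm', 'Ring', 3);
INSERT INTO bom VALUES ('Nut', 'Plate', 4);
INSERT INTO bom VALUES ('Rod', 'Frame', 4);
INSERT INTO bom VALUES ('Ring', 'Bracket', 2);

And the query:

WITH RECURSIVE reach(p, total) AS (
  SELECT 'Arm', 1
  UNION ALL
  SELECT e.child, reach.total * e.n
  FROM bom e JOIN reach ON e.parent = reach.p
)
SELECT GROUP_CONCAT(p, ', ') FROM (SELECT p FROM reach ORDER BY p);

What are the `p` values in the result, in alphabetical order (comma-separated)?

Base: (Arm, total=1).
Iteration 1: components of {Arm} -> Nut = 1*5 = 5, Ring = 1*3 = 3.
Iteration 2: components of {Nut,Ring} -> Bracket = 3*2 = 6, Plate = 5*4 = 20.
Iteration 3: no further components; recursion stops.

Arm, Bracket, Nut, Plate, Ring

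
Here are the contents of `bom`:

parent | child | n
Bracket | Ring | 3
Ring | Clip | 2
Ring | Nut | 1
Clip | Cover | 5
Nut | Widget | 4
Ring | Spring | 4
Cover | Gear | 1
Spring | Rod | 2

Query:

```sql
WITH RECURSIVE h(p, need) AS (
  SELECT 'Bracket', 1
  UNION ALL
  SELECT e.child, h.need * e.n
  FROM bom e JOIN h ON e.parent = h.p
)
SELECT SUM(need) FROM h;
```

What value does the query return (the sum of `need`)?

121

Base: (Bracket, need=1).
Iteration 1: components of {Bracket} -> Ring = 1*3 = 3.
Iteration 2: components of {Ring} -> Clip = 3*2 = 6, Nut = 3*1 = 3, Spring = 3*4 = 12.
Iteration 3: components of {Clip,Nut,Spring} -> Cover = 6*5 = 30, Rod = 12*2 = 24, Widget = 3*4 = 12.
Iteration 4: components of {Cover,Rod,Widget} -> Gear = 30*1 = 30.
Iteration 5: no further components; recursion stops.
SUM(need) = 1 + 3 + 6 + 3 + 12 + 30 + 12 + 24 + 30 = 121.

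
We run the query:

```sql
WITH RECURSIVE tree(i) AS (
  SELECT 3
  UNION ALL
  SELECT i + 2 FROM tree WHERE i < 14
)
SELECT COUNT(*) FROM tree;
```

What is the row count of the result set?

Base: i=3.
Iteration 1: 3 < 14 holds -> i = 3 + 2 = 5.
Iteration 2: 5 < 14 holds -> i = 5 + 2 = 7.
Iteration 3: 7 < 14 holds -> i = 7 + 2 = 9.
Iteration 4: 9 < 14 holds -> i = 9 + 2 = 11.
Iteration 5: 11 < 14 holds -> i = 11 + 2 = 13.
Iteration 6: 13 < 14 holds -> i = 13 + 2 = 15.
Iteration 7: 15 < 14 fails; recursion stops.
Total rows emitted: 7.

7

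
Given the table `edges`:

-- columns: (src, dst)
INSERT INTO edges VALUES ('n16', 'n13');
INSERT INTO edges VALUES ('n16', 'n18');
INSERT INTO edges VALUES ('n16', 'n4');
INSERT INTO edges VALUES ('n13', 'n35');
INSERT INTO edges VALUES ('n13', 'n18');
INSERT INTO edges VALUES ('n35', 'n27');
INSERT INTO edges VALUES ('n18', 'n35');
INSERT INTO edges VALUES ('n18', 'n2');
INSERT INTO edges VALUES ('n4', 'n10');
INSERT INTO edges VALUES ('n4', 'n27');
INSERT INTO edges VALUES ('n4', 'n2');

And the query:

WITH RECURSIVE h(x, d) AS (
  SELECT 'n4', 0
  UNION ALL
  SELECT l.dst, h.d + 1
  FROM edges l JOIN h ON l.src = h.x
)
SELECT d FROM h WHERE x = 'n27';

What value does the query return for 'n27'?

1

Base: (n4, d=0).
Iteration 1: edges from {n4} -> (n10, d=1), (n2, d=1), (n27, d=1).
Iteration 2: no outgoing edges from {n10,n2,n27}; recursion stops.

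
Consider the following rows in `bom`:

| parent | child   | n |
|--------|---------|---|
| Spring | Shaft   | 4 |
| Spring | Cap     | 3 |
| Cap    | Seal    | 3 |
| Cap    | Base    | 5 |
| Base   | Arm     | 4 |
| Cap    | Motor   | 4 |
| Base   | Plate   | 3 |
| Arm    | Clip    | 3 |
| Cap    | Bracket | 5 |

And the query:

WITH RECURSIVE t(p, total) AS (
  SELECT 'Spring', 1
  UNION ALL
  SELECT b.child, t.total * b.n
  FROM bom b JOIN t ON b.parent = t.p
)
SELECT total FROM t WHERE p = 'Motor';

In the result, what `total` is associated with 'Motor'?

12

Base: (Spring, total=1).
Iteration 1: components of {Spring} -> Cap = 1*3 = 3, Shaft = 1*4 = 4.
Iteration 2: components of {Cap,Shaft} -> Base = 3*5 = 15, Bracket = 3*5 = 15, Motor = 3*4 = 12, Seal = 3*3 = 9.
Iteration 3: components of {Base,Bracket,Motor,Seal} -> Arm = 15*4 = 60, Plate = 15*3 = 45.
Iteration 4: components of {Arm,Plate} -> Clip = 60*3 = 180.
Iteration 5: no further components; recursion stops.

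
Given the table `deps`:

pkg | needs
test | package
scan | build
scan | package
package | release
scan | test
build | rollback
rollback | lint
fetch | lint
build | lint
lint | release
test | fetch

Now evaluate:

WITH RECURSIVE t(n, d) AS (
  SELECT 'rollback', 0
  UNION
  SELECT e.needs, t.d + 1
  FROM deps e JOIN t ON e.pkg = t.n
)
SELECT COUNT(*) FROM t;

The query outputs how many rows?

Base: (rollback, d=0).
Iteration 1: edges from {rollback} -> (lint, d=1).
Iteration 2: edges from {lint} -> (release, d=2).
Iteration 3: no outgoing edges from {release}; recursion stops.
Total rows emitted: 3.

3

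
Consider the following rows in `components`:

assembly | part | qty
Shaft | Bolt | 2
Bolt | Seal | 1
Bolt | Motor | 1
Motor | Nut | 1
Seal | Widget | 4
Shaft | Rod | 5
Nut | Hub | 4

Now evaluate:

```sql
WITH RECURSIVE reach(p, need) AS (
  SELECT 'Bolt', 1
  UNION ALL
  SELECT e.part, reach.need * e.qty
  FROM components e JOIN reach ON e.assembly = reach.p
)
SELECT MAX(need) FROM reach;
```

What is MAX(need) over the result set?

Base: (Bolt, need=1).
Iteration 1: components of {Bolt} -> Motor = 1*1 = 1, Seal = 1*1 = 1.
Iteration 2: components of {Motor,Seal} -> Nut = 1*1 = 1, Widget = 1*4 = 4.
Iteration 3: components of {Nut,Widget} -> Hub = 1*4 = 4.
Iteration 4: no further components; recursion stops.
need values: 1, 1, 1, 4, 1, 4; the maximum is 4.

4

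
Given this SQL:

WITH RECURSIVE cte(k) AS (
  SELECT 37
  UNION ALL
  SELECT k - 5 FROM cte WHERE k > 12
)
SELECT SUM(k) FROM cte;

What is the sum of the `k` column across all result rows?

147

Base: k=37.
Iteration 1: 37 > 12 holds -> k = 37 - 5 = 32.
Iteration 2: 32 > 12 holds -> k = 32 - 5 = 27.
Iteration 3: 27 > 12 holds -> k = 27 - 5 = 22.
Iteration 4: 22 > 12 holds -> k = 22 - 5 = 17.
Iteration 5: 17 > 12 holds -> k = 17 - 5 = 12.
Iteration 6: 12 > 12 fails; recursion stops.
SUM(k) = 37 + 32 + 27 + 22 + 17 + 12 = 147.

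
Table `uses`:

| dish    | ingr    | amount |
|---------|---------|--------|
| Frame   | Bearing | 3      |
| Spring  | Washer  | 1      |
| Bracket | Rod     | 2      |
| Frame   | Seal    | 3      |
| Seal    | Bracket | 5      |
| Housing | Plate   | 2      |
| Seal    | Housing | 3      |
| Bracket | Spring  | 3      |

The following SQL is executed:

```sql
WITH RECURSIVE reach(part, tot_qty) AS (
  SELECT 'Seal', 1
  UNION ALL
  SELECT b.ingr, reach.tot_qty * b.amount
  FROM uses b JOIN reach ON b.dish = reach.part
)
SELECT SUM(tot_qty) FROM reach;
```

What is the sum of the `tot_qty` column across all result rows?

Base: (Seal, tot_qty=1).
Iteration 1: components of {Seal} -> Bracket = 1*5 = 5, Housing = 1*3 = 3.
Iteration 2: components of {Bracket,Housing} -> Plate = 3*2 = 6, Rod = 5*2 = 10, Spring = 5*3 = 15.
Iteration 3: components of {Plate,Rod,Spring} -> Washer = 15*1 = 15.
Iteration 4: no further components; recursion stops.
SUM(tot_qty) = 1 + 3 + 5 + 6 + 15 + 10 + 15 = 55.

55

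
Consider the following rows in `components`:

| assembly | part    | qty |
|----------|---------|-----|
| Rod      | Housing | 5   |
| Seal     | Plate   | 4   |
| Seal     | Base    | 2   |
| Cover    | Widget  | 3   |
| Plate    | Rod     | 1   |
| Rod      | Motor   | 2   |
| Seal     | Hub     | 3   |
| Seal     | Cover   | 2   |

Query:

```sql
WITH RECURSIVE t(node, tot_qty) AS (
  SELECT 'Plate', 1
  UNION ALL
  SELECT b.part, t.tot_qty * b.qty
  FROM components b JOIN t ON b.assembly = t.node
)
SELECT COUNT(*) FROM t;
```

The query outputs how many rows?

4

Base: (Plate, tot_qty=1).
Iteration 1: components of {Plate} -> Rod = 1*1 = 1.
Iteration 2: components of {Rod} -> Housing = 1*5 = 5, Motor = 1*2 = 2.
Iteration 3: no further components; recursion stops.
Total rows emitted: 4.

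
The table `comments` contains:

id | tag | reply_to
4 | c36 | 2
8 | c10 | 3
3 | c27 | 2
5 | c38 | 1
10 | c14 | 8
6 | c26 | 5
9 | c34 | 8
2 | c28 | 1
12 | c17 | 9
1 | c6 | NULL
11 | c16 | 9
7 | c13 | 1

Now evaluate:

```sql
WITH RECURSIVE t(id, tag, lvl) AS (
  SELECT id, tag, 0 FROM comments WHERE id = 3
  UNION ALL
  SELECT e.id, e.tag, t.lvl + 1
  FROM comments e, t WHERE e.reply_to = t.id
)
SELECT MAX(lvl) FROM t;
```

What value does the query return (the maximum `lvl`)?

3

Base: id=3 (c27) at lvl 0.
Iteration 1: rows with reply_to in {3} -> c10 (id 8, lvl 1).
Iteration 2: rows with reply_to in {8} -> c34 (id 9, lvl 2), c14 (id 10, lvl 2).
Iteration 3: rows with reply_to in {9,10} -> c16 (id 11, lvl 3), c17 (id 12, lvl 3).
Iteration 4: no rows with reply_to in {11,12}; recursion stops.
lvl values: 0, 1, 2, 2, 3, 3; the maximum is 3.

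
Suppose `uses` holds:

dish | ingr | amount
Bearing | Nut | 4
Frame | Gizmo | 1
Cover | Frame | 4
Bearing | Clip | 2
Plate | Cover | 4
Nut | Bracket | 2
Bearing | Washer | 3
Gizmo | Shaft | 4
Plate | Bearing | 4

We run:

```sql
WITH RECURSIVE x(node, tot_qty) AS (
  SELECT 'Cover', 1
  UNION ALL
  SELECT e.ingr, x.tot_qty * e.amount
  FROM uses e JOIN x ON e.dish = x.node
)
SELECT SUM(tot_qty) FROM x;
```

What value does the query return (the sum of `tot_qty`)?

Base: (Cover, tot_qty=1).
Iteration 1: components of {Cover} -> Frame = 1*4 = 4.
Iteration 2: components of {Frame} -> Gizmo = 4*1 = 4.
Iteration 3: components of {Gizmo} -> Shaft = 4*4 = 16.
Iteration 4: no further components; recursion stops.
SUM(tot_qty) = 1 + 4 + 4 + 16 = 25.

25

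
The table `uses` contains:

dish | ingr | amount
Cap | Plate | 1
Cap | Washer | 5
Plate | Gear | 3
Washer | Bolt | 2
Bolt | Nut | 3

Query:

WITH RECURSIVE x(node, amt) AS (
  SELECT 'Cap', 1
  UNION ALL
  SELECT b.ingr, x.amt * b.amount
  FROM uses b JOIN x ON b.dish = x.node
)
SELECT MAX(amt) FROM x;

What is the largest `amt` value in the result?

Base: (Cap, amt=1).
Iteration 1: components of {Cap} -> Plate = 1*1 = 1, Washer = 1*5 = 5.
Iteration 2: components of {Plate,Washer} -> Bolt = 5*2 = 10, Gear = 1*3 = 3.
Iteration 3: components of {Bolt,Gear} -> Nut = 10*3 = 30.
Iteration 4: no further components; recursion stops.
amt values: 1, 1, 5, 3, 10, 30; the maximum is 30.

30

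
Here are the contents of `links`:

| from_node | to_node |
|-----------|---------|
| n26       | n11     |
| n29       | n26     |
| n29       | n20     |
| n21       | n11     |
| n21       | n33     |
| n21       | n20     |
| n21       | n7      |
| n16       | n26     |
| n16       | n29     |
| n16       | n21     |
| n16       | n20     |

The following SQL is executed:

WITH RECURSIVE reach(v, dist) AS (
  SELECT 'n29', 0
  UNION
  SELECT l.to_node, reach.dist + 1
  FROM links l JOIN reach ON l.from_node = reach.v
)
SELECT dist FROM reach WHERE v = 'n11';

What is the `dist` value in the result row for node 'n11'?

2

Base: (n29, dist=0).
Iteration 1: edges from {n29} -> (n20, dist=1), (n26, dist=1).
Iteration 2: edges from {n20,n26} -> (n11, dist=2).
Iteration 3: no outgoing edges from {n11}; recursion stops.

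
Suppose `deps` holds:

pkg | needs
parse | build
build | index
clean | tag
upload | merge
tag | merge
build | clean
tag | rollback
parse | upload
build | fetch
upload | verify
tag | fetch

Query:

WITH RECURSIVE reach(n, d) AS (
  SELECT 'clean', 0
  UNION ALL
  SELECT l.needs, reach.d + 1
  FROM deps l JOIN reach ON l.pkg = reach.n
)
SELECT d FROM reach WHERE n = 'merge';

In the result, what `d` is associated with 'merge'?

2

Base: (clean, d=0).
Iteration 1: edges from {clean} -> (tag, d=1).
Iteration 2: edges from {tag} -> (fetch, d=2), (merge, d=2), (rollback, d=2).
Iteration 3: no outgoing edges from {fetch,merge,rollback}; recursion stops.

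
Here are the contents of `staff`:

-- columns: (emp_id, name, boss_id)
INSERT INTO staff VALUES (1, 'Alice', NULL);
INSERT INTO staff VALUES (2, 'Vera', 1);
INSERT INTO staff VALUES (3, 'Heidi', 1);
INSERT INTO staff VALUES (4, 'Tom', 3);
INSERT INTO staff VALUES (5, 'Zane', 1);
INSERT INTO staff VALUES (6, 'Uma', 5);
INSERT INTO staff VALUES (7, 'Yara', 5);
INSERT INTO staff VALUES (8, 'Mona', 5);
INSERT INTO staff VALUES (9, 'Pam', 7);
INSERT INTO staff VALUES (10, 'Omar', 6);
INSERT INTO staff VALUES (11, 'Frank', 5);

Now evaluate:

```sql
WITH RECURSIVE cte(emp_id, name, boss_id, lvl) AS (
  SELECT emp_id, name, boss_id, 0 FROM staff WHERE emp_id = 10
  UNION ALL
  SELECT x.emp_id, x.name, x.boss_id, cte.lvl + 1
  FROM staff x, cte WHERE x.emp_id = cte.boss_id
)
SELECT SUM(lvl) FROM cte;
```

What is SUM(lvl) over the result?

Base: emp_id=10 (Omar), boss_id=6, lvl 0.
Iteration 1: join on emp_id=6 -> Uma (id 6, boss_id=5, lvl 1).
Iteration 2: join on emp_id=5 -> Zane (id 5, boss_id=1, lvl 2).
Iteration 3: join on emp_id=1 -> Alice (id 1, boss_id=NULL, lvl 3).
Iteration 4: boss_id is NULL; no match; recursion stops.
SUM(lvl) = 0 + 1 + 2 + 3 = 6.

6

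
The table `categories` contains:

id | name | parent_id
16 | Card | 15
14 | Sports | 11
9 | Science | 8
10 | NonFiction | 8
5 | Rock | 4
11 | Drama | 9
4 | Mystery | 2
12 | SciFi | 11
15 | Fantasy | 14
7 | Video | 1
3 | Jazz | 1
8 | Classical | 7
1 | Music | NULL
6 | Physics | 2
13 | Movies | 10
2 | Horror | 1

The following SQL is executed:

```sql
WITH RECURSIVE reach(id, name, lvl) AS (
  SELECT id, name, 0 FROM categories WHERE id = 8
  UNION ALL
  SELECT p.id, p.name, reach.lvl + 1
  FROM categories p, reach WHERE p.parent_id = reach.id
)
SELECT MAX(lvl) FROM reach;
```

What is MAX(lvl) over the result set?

5

Base: id=8 (Classical) at lvl 0.
Iteration 1: rows with parent_id in {8} -> Science (id 9, lvl 1), NonFiction (id 10, lvl 1).
Iteration 2: rows with parent_id in {9,10} -> Drama (id 11, lvl 2), Movies (id 13, lvl 2).
Iteration 3: rows with parent_id in {11,13} -> SciFi (id 12, lvl 3), Sports (id 14, lvl 3).
Iteration 4: rows with parent_id in {12,14} -> Fantasy (id 15, lvl 4).
Iteration 5: rows with parent_id in {15} -> Card (id 16, lvl 5).
Iteration 6: no rows with parent_id in {16}; recursion stops.
lvl values: 0, 1, 1, 2, 2, 3, 3, 4, 5; the maximum is 5.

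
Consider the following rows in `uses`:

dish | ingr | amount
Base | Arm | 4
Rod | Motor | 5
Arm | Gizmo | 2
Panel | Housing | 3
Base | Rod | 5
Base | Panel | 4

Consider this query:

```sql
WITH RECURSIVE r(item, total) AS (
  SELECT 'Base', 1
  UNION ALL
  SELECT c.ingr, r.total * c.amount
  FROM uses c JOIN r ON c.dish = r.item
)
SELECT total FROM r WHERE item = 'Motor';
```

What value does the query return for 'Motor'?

Base: (Base, total=1).
Iteration 1: components of {Base} -> Arm = 1*4 = 4, Panel = 1*4 = 4, Rod = 1*5 = 5.
Iteration 2: components of {Arm,Panel,Rod} -> Gizmo = 4*2 = 8, Housing = 4*3 = 12, Motor = 5*5 = 25.
Iteration 3: no further components; recursion stops.

25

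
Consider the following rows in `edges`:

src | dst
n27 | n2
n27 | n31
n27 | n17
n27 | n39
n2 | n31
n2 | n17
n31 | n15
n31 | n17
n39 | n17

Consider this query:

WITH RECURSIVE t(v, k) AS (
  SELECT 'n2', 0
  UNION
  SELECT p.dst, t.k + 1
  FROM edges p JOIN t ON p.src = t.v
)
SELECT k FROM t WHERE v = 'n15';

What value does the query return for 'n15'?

Base: (n2, k=0).
Iteration 1: edges from {n2} -> (n17, k=1), (n31, k=1).
Iteration 2: edges from {n17,n31} -> (n15, k=2), (n17, k=2).
Iteration 3: no outgoing edges from {n15,n17}; recursion stops.

2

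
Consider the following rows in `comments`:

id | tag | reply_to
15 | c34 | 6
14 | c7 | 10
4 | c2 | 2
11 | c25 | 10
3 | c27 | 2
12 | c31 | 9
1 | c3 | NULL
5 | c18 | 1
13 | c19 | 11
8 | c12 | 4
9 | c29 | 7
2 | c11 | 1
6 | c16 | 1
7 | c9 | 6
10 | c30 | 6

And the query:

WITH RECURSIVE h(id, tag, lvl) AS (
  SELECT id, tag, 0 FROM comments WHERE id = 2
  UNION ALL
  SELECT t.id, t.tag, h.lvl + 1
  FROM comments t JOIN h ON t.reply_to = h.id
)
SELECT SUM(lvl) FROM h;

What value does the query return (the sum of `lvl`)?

Base: id=2 (c11) at lvl 0.
Iteration 1: rows with reply_to in {2} -> c27 (id 3, lvl 1), c2 (id 4, lvl 1).
Iteration 2: rows with reply_to in {3,4} -> c12 (id 8, lvl 2).
Iteration 3: no rows with reply_to in {8}; recursion stops.
SUM(lvl) = 0 + 1 + 1 + 2 = 4.

4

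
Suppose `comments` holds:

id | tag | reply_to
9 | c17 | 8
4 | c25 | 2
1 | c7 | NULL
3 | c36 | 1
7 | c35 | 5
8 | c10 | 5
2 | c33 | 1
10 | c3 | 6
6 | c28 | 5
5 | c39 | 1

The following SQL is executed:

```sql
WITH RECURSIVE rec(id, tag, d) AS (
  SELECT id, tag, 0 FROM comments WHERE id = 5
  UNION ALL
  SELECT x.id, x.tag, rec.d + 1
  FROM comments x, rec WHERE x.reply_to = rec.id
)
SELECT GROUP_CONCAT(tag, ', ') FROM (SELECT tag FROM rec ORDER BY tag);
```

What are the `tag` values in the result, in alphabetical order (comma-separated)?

Base: id=5 (c39) at d 0.
Iteration 1: rows with reply_to in {5} -> c28 (id 6, d 1), c35 (id 7, d 1), c10 (id 8, d 1).
Iteration 2: rows with reply_to in {6,7,8} -> c17 (id 9, d 2), c3 (id 10, d 2).
Iteration 3: no rows with reply_to in {9,10}; recursion stops.

c10, c17, c28, c3, c35, c39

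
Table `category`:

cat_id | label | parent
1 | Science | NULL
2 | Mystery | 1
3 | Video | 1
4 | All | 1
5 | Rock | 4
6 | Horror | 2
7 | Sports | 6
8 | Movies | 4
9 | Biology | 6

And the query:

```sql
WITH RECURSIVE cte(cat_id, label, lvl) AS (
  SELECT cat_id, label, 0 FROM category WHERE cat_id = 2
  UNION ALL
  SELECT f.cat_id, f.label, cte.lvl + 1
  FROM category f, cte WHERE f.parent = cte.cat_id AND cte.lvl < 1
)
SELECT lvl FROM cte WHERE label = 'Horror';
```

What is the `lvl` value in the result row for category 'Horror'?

1

Base: cat_id=2 (Mystery) at lvl 0.
Iteration 1: rows with parent in {2} -> Horror (id 6, lvl 1).
Iteration 2: lvl < 1 fails for all current rows; recursion stops.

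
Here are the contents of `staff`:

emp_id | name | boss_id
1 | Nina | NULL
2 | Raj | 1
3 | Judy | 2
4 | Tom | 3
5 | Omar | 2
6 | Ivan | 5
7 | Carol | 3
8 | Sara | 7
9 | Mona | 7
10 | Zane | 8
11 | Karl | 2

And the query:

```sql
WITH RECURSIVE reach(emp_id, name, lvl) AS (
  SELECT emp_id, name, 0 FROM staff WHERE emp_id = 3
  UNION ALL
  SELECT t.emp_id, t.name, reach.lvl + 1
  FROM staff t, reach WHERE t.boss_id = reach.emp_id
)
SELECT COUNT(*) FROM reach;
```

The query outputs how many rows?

Base: emp_id=3 (Judy) at lvl 0.
Iteration 1: rows with boss_id in {3} -> Tom (id 4, lvl 1), Carol (id 7, lvl 1).
Iteration 2: rows with boss_id in {4,7} -> Sara (id 8, lvl 2), Mona (id 9, lvl 2).
Iteration 3: rows with boss_id in {8,9} -> Zane (id 10, lvl 3).
Iteration 4: no rows with boss_id in {10}; recursion stops.
Total rows emitted: 6.

6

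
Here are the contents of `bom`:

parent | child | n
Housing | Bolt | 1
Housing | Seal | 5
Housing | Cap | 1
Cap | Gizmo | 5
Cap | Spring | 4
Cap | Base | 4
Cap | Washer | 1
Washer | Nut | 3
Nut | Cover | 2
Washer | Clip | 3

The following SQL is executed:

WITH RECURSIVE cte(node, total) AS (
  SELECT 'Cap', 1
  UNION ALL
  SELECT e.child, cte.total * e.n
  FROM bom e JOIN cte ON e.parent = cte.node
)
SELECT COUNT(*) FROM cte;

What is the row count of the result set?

Base: (Cap, total=1).
Iteration 1: components of {Cap} -> Base = 1*4 = 4, Gizmo = 1*5 = 5, Spring = 1*4 = 4, Washer = 1*1 = 1.
Iteration 2: components of {Base,Gizmo,Spring,Washer} -> Clip = 1*3 = 3, Nut = 1*3 = 3.
Iteration 3: components of {Clip,Nut} -> Cover = 3*2 = 6.
Iteration 4: no further components; recursion stops.
Total rows emitted: 8.

8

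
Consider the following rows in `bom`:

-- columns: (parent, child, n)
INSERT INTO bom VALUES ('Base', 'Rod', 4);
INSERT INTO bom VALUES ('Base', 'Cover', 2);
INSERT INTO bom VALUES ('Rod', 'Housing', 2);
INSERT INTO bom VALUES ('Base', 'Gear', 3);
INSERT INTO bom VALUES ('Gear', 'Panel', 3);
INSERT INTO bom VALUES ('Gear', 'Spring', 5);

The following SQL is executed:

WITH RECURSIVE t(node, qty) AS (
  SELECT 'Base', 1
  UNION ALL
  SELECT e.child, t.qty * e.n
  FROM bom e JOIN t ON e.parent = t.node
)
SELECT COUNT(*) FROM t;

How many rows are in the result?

Base: (Base, qty=1).
Iteration 1: components of {Base} -> Cover = 1*2 = 2, Gear = 1*3 = 3, Rod = 1*4 = 4.
Iteration 2: components of {Cover,Gear,Rod} -> Housing = 4*2 = 8, Panel = 3*3 = 9, Spring = 3*5 = 15.
Iteration 3: no further components; recursion stops.
Total rows emitted: 7.

7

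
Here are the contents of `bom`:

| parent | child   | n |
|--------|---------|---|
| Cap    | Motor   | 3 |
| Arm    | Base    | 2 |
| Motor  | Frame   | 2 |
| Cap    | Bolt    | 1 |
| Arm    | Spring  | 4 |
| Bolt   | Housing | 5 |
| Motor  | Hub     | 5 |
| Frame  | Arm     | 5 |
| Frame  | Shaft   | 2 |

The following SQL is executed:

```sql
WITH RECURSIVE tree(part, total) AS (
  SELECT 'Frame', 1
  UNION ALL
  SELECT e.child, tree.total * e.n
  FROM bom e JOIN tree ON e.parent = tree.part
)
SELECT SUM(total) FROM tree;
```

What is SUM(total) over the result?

Base: (Frame, total=1).
Iteration 1: components of {Frame} -> Arm = 1*5 = 5, Shaft = 1*2 = 2.
Iteration 2: components of {Arm,Shaft} -> Base = 5*2 = 10, Spring = 5*4 = 20.
Iteration 3: no further components; recursion stops.
SUM(total) = 1 + 5 + 2 + 10 + 20 = 38.

38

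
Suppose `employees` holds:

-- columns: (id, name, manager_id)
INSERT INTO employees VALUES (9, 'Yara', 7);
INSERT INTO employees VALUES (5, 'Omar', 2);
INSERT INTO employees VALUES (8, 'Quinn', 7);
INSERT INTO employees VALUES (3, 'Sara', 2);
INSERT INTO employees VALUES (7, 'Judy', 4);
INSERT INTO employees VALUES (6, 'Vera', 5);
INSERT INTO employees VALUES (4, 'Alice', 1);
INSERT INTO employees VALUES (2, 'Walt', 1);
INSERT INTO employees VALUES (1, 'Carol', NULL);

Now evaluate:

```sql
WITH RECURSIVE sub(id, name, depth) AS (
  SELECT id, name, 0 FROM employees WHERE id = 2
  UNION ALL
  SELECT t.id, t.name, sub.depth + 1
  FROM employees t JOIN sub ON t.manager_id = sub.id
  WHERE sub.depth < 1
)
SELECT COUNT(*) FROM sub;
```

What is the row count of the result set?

Base: id=2 (Walt) at depth 0.
Iteration 1: rows with manager_id in {2} -> Sara (id 3, depth 1), Omar (id 5, depth 1).
Iteration 2: depth < 1 fails for all current rows; recursion stops.
Total rows emitted: 3.

3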